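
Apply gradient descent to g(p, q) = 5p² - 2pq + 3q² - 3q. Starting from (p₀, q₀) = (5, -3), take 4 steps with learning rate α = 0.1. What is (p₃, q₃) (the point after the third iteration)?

(0.044, 0.392)

∇g = (10p - 2q, -2p + 6q - 3)
Step 1: at (5, -3), ∇g = (56, -31) → (5, -3) − 0.1·(56, -31) = (-0.6, 0.1)
Step 2: at (-0.6, 0.1), ∇g = (-6.2, -1.2) → (-0.6, 0.1) − 0.1·(-6.2, -1.2) = (0.02, 0.22)
Step 3: at (0.02, 0.22), ∇g = (-0.24, -1.72) → (0.02, 0.22) − 0.1·(-0.24, -1.72) = (0.044, 0.392)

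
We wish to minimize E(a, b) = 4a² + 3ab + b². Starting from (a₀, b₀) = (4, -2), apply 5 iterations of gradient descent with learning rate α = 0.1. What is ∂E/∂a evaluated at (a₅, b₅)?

∇E = (8a + 3b, 3a + 2b)
Step 1: at (4, -2), ∇E = (26, 8) → (4, -2) − 0.1·(26, 8) = (1.4, -2.8)
Step 2: at (1.4, -2.8), ∇E = (2.8, -1.4) → (1.4, -2.8) − 0.1·(2.8, -1.4) = (1.12, -2.66)
Step 3: at (1.12, -2.66), ∇E = (0.98, -1.96) → (1.12, -2.66) − 0.1·(0.98, -1.96) = (1.022, -2.464)
Step 4: at (1.022, -2.464), ∇E = (0.784, -1.862) → (1.022, -2.464) − 0.1·(0.784, -1.862) = (0.9436, -2.2778)
Step 5: at (0.9436, -2.2778), ∇E = (0.7154, -1.7248) → (0.9436, -2.2778) − 0.1·(0.7154, -1.7248) = (0.87206, -2.10532)
∂E/∂a at (0.87206, -2.10532) = 0.66052

0.66052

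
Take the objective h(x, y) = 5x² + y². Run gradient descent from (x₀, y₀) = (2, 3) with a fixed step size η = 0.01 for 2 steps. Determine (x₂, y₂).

∇h = (10x, 2y)
Step 1: at (2, 3), ∇h = (20, 6) → (2, 3) − 0.01·(20, 6) = (1.8, 2.94)
Step 2: at (1.8, 2.94), ∇h = (18, 5.88) → (1.8, 2.94) − 0.01·(18, 5.88) = (1.62, 2.8812)

(1.62, 2.8812)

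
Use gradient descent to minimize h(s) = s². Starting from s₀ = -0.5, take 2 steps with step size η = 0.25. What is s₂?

-0.125

h′(s) = 2s
Step 1: h′(-0.5) = -1; s₁ = -0.5 − 0.25·(-1) = -0.25
Step 2: h′(-0.25) = -0.5; s₂ = -0.25 − 0.25·(-0.5) = -0.125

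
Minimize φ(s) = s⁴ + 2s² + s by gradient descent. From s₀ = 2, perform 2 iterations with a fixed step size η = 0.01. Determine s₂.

φ′(s) = 4s³ + 4s + 1
Step 1: φ′(2) = 41; s₁ = 2 − 0.01·41 = 1.59
Step 2: φ′(1.59) = 23.438716; s₂ = 1.59 − 0.01·23.438716 = 1.35561284

1.35561284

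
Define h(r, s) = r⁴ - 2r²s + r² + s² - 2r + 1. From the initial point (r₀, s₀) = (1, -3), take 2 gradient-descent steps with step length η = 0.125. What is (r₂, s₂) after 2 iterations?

(1, -1.25)

∇h = (4r³ - 4rs + 2r - 2, -2r² + 2s)
(r₁, s₁) = (1, -3) − 0.125·(16, -8) = (-1, -2)
(r₂, s₂) = (-1, -2) − 0.125·(-16, -6) = (1, -1.25)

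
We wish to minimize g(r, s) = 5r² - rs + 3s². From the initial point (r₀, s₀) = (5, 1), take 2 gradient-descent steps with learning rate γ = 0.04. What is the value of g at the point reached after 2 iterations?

∇g = (10r - s, -r + 6s)
Step 1: at (5, 1), ∇g = (49, 1) → (5, 1) − 0.04·(49, 1) = (3.04, 0.96)
Step 2: at (3.04, 0.96), ∇g = (29.44, 2.72) → (3.04, 0.96) − 0.04·(29.44, 2.72) = (1.8624, 0.8512)
g(1.8624, 0.8512) = 17.93101824

17.93101824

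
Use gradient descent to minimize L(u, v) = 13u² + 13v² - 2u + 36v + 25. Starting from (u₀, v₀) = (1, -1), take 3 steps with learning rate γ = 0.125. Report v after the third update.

∇L = (26u - 2, 26v + 36)
(u₁, v₁) = (1, -1) − 0.125·(24, 10) = (-2, -2.25)
(u₂, v₂) = (-2, -2.25) − 0.125·(-54, -22.5) = (4.75, 0.5625)
(u₃, v₃) = (4.75, 0.5625) − 0.125·(121.5, 50.625) = (-10.4375, -5.765625)
v = -5.765625

-5.765625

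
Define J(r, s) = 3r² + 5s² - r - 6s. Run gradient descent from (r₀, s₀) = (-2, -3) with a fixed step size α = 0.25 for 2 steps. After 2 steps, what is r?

-0.375

∇J = (6r - 1, 10s - 6)
Step 1: at (-2, -3), ∇J = (-13, -36) → (-2, -3) − 0.25·(-13, -36) = (1.25, 6)
Step 2: at (1.25, 6), ∇J = (6.5, 54) → (1.25, 6) − 0.25·(6.5, 54) = (-0.375, -7.5)
r = -0.375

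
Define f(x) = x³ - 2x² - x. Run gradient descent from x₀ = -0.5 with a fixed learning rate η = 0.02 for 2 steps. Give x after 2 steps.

-0.5749735

f′(x) = 3x² - 4x - 1
Step 1: f′(-0.5) = 1.75; x₁ = -0.5 − 0.02·1.75 = -0.535
Step 2: f′(-0.535) = 1.998675; x₂ = -0.535 − 0.02·1.998675 = -0.5749735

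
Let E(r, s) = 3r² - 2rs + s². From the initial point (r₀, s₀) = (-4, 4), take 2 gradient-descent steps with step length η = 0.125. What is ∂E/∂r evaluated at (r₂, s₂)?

0

∇E = (6r - 2s, -2r + 2s)
Step 1: at (-4, 4), ∇E = (-32, 16) → (-4, 4) − 0.125·(-32, 16) = (0, 2)
Step 2: at (0, 2), ∇E = (-4, 4) → (0, 2) − 0.125·(-4, 4) = (0.5, 1.5)
∂E/∂r at (0.5, 1.5) = 0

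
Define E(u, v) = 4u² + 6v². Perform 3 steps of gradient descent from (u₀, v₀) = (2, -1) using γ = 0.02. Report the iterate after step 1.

(1.68, -0.76)

∇E = (8u, 12v)
Step 1: at (2, -1), ∇E = (16, -12) → (2, -1) − 0.02·(16, -12) = (1.68, -0.76)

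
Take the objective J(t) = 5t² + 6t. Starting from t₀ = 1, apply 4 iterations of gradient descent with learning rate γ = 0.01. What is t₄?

J′(t) = 10t + 6
t₁ = 1 − 0.01·16 = 0.84
t₂ = 0.84 − 0.01·14.4 = 0.696
t₃ = 0.696 − 0.01·12.96 = 0.5664
t₄ = 0.5664 − 0.01·11.664 = 0.44976

0.44976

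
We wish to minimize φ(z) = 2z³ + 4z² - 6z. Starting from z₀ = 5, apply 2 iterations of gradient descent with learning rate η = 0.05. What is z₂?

φ′(z) = 6z² + 8z - 6
Step 1: φ′(5) = 184; z₁ = 5 − 0.05·184 = -4.2
Step 2: φ′(-4.2) = 66.24; z₂ = -4.2 − 0.05·66.24 = -7.512

-7.512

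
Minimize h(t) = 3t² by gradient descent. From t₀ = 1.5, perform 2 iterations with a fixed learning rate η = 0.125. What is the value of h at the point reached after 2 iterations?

0.0263671875

h′(t) = 6t
Step 1: h′(1.5) = 9; t₁ = 1.5 − 0.125·9 = 0.375
Step 2: h′(0.375) = 2.25; t₂ = 0.375 − 0.125·2.25 = 0.09375
h(0.09375) = 0.0263671875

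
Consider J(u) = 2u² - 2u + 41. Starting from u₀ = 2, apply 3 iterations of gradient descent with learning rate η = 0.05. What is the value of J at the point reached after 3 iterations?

41.679648

J′(u) = 4u - 2
u₁ = 2 − 0.05·6 = 1.7
u₂ = 1.7 − 0.05·4.8 = 1.46
u₃ = 1.46 − 0.05·3.84 = 1.268
J(1.268) = 41.679648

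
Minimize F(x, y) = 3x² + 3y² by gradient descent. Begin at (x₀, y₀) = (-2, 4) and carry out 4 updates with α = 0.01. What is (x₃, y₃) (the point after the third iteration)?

∇F = (6x, 6y)
(x₁, y₁) = (-2, 4) − 0.01·(-12, 24) = (-1.88, 3.76)
(x₂, y₂) = (-1.88, 3.76) − 0.01·(-11.28, 22.56) = (-1.7672, 3.5344)
(x₃, y₃) = (-1.7672, 3.5344) − 0.01·(-10.6032, 21.2064) = (-1.661168, 3.322336)

(-1.661168, 3.322336)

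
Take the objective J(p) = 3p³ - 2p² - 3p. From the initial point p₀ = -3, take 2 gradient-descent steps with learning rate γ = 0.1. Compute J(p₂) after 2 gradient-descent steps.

J′(p) = 9p² - 4p - 3
Step 1: J′(-3) = 90; p₁ = -3 − 0.1·90 = -12
Step 2: J′(-12) = 1341; p₂ = -12 − 0.1·1341 = -146.1
J(-146.1) = -9397857.663

-9397857.663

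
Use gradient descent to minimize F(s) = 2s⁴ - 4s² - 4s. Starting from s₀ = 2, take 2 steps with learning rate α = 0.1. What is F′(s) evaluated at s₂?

F′(s) = 8s³ - 8s - 4
s₁ = 2 − 0.1·44 = -2.4
s₂ = -2.4 − 0.1·(-95.392) = 7.1392
F′(s) at (7.1392) = 2849.862453346304

2849.862453346304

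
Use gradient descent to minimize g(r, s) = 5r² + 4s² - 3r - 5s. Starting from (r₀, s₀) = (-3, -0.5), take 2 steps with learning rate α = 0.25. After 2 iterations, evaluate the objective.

278.703125

∇g = (10r - 3, 8s - 5)
(r₁, s₁) = (-3, -0.5) − 0.25·(-33, -9) = (5.25, 1.75)
(r₂, s₂) = (5.25, 1.75) − 0.25·(49.5, 9) = (-7.125, -0.5)
g(-7.125, -0.5) = 278.703125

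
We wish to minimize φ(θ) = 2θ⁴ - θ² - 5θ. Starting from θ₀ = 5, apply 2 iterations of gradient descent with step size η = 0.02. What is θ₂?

493.05568

φ′(θ) = 8θ³ - 2θ - 5
θ₁ = 5 − 0.02·985 = -14.7
θ₂ = -14.7 − 0.02·(-25387.784) = 493.05568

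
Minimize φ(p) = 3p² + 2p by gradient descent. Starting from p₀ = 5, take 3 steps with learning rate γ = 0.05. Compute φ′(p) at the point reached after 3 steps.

φ′(p) = 6p + 2
Step 1: φ′(5) = 32; p₁ = 5 − 0.05·32 = 3.4
Step 2: φ′(3.4) = 22.4; p₂ = 3.4 − 0.05·22.4 = 2.28
Step 3: φ′(2.28) = 15.68; p₃ = 2.28 − 0.05·15.68 = 1.496
φ′(p) at (1.496) = 10.976

10.976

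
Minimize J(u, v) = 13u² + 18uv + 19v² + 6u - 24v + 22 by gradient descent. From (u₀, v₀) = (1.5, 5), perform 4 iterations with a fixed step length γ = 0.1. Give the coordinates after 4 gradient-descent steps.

∇J = (26u + 18v + 6, 18u + 38v - 24)
Step 1: at (1.5, 5), ∇J = (135, 193) → (1.5, 5) − 0.1·(135, 193) = (-12, -14.3)
Step 2: at (-12, -14.3), ∇J = (-563.4, -783.4) → (-12, -14.3) − 0.1·(-563.4, -783.4) = (44.34, 64.04)
Step 3: at (44.34, 64.04), ∇J = (2311.56, 3207.64) → (44.34, 64.04) − 0.1·(2311.56, 3207.64) = (-186.816, -256.724)
Step 4: at (-186.816, -256.724), ∇J = (-9472.248, -13142.2) → (-186.816, -256.724) − 0.1·(-9472.248, -13142.2) = (760.4088, 1057.496)

(760.4088, 1057.496)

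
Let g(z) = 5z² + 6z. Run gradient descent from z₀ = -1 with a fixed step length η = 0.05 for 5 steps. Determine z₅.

g′(z) = 10z + 6
z₁ = -1 − 0.05·(-4) = -0.8
z₂ = -0.8 − 0.05·(-2) = -0.7
z₃ = -0.7 − 0.05·(-1) = -0.65
z₄ = -0.65 − 0.05·(-0.5) = -0.625
z₅ = -0.625 − 0.05·(-0.25) = -0.6125

-0.6125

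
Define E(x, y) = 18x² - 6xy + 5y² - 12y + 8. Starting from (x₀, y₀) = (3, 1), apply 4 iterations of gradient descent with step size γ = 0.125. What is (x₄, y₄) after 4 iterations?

∇E = (36x - 6y, -6x + 10y - 12)
Step 1: at (3, 1), ∇E = (102, -20) → (3, 1) − 0.125·(102, -20) = (-9.75, 3.5)
Step 2: at (-9.75, 3.5), ∇E = (-372, 81.5) → (-9.75, 3.5) − 0.125·(-372, 81.5) = (36.75, -6.6875)
Step 3: at (36.75, -6.6875), ∇E = (1363.125, -299.375) → (36.75, -6.6875) − 0.125·(1363.125, -299.375) = (-133.640625, 30.734375)
Step 4: at (-133.640625, 30.734375), ∇E = (-4995.46875, 1097.1875) → (-133.640625, 30.734375) − 0.125·(-4995.46875, 1097.1875) = (490.79296875, -106.4140625)

(490.79296875, -106.4140625)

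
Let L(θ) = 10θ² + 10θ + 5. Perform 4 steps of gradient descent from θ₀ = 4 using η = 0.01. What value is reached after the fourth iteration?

1.3432

L′(θ) = 20θ + 10
θ₁ = 4 − 0.01·90 = 3.1
θ₂ = 3.1 − 0.01·72 = 2.38
θ₃ = 2.38 − 0.01·57.6 = 1.804
θ₄ = 1.804 − 0.01·46.08 = 1.3432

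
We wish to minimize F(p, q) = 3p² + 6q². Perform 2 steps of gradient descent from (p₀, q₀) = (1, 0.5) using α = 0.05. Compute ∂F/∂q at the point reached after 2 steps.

∇F = (6p, 12q)
Step 1: at (1, 0.5), ∇F = (6, 6) → (1, 0.5) − 0.05·(6, 6) = (0.7, 0.2)
Step 2: at (0.7, 0.2), ∇F = (4.2, 2.4) → (0.7, 0.2) − 0.05·(4.2, 2.4) = (0.49, 0.08)
∂F/∂q at (0.49, 0.08) = 0.96

0.96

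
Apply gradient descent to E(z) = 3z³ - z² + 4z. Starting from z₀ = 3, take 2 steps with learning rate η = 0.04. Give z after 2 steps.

-0.342016

E′(z) = 9z² - 2z + 4
Step 1: E′(3) = 79; z₁ = 3 − 0.04·79 = -0.16
Step 2: E′(-0.16) = 4.5504; z₂ = -0.16 − 0.04·4.5504 = -0.342016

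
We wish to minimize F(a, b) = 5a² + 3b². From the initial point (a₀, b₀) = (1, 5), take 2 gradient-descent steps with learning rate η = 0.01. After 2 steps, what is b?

4.418

∇F = (10a, 6b)
Step 1: at (1, 5), ∇F = (10, 30) → (1, 5) − 0.01·(10, 30) = (0.9, 4.7)
Step 2: at (0.9, 4.7), ∇F = (9, 28.2) → (0.9, 4.7) − 0.01·(9, 28.2) = (0.81, 4.418)
b = 4.418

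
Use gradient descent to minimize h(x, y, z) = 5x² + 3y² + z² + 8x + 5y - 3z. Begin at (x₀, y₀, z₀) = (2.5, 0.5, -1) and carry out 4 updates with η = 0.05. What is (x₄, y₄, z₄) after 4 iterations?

(-0.59375, -0.5132, -0.14025)

∇h = (10x + 8, 6y + 5, 2z - 3)
(x₁, y₁, z₁) = (2.5, 0.5, -1) − 0.05·(33, 8, -5) = (0.85, 0.1, -0.75)
(x₂, y₂, z₂) = (0.85, 0.1, -0.75) − 0.05·(16.5, 5.6, -4.5) = (0.025, -0.18, -0.525)
(x₃, y₃, z₃) = (0.025, -0.18, -0.525) − 0.05·(8.25, 3.92, -4.05) = (-0.3875, -0.376, -0.3225)
(x₄, y₄, z₄) = (-0.3875, -0.376, -0.3225) − 0.05·(4.125, 2.744, -3.645) = (-0.59375, -0.5132, -0.14025)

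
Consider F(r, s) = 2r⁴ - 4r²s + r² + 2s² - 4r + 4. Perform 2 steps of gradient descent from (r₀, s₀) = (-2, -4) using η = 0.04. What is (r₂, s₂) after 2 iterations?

∇F = (8r³ - 8rs + 2r - 4, -4r² + 4s)
Step 1: at (-2, -4), ∇F = (-136, -32) → (-2, -4) − 0.04·(-136, -32) = (3.44, -2.72)
Step 2: at (3.44, -2.72), ∇F = (403.395072, -58.2144) → (3.44, -2.72) − 0.04·(403.395072, -58.2144) = (-12.69580288, -0.391424)

(-12.69580288, -0.391424)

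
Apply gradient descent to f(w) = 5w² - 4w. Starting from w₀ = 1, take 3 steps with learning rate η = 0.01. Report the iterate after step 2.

0.886

f′(w) = 10w - 4
w₁ = 1 − 0.01·6 = 0.94
w₂ = 0.94 − 0.01·5.4 = 0.886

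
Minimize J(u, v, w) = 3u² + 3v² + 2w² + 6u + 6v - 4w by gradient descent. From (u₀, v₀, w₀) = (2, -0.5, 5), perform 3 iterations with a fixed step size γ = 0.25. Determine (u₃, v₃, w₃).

∇J = (6u + 6, 6v + 6, 4w - 4)
Step 1: at (2, -0.5, 5), ∇J = (18, 3, 16) → (2, -0.5, 5) − 0.25·(18, 3, 16) = (-2.5, -1.25, 1)
Step 2: at (-2.5, -1.25, 1), ∇J = (-9, -1.5, 0) → (-2.5, -1.25, 1) − 0.25·(-9, -1.5, 0) = (-0.25, -0.875, 1)
Step 3: at (-0.25, -0.875, 1), ∇J = (4.5, 0.75, 0) → (-0.25, -0.875, 1) − 0.25·(4.5, 0.75, 0) = (-1.375, -1.0625, 1)

(-1.375, -1.0625, 1)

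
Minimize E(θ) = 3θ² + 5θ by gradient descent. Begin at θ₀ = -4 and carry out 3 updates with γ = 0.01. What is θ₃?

E′(θ) = 6θ + 5
Step 1: E′(-4) = -19; θ₁ = -4 − 0.01·(-19) = -3.81
Step 2: E′(-3.81) = -17.86; θ₂ = -3.81 − 0.01·(-17.86) = -3.6314
Step 3: E′(-3.6314) = -16.7884; θ₃ = -3.6314 − 0.01·(-16.7884) = -3.463516

-3.463516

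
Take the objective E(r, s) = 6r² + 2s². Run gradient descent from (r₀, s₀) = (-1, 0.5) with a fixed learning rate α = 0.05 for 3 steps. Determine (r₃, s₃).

(-0.064, 0.256)

∇E = (12r, 4s)
Step 1: at (-1, 0.5), ∇E = (-12, 2) → (-1, 0.5) − 0.05·(-12, 2) = (-0.4, 0.4)
Step 2: at (-0.4, 0.4), ∇E = (-4.8, 1.6) → (-0.4, 0.4) − 0.05·(-4.8, 1.6) = (-0.16, 0.32)
Step 3: at (-0.16, 0.32), ∇E = (-1.92, 1.28) → (-0.16, 0.32) − 0.05·(-1.92, 1.28) = (-0.064, 0.256)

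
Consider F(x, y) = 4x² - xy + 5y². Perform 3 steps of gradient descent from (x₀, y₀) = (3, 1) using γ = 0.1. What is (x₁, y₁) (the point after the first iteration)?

∇F = (8x - y, -x + 10y)
(x₁, y₁) = (3, 1) − 0.1·(23, 7) = (0.7, 0.3)

(0.7, 0.3)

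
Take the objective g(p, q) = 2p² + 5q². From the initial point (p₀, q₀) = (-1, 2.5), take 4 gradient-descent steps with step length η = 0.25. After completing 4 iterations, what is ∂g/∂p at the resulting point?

∇g = (4p, 10q)
Step 1: at (-1, 2.5), ∇g = (-4, 25) → (-1, 2.5) − 0.25·(-4, 25) = (0, -3.75)
Step 2: at (0, -3.75), ∇g = (0, -37.5) → (0, -3.75) − 0.25·(0, -37.5) = (0, 5.625)
Step 3: at (0, 5.625), ∇g = (0, 56.25) → (0, 5.625) − 0.25·(0, 56.25) = (0, -8.4375)
Step 4: at (0, -8.4375), ∇g = (0, -84.375) → (0, -8.4375) − 0.25·(0, -84.375) = (0, 12.65625)
∂g/∂p at (0, 12.65625) = 0

0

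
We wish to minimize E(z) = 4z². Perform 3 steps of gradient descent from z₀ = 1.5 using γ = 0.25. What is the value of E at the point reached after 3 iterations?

E′(z) = 8z
z₁ = 1.5 − 0.25·12 = -1.5
z₂ = -1.5 − 0.25·(-12) = 1.5
z₃ = 1.5 − 0.25·12 = -1.5
E(-1.5) = 9

9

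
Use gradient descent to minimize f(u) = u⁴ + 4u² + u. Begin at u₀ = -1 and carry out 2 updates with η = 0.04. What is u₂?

f′(u) = 4u³ + 8u + 1
u₁ = -1 − 0.04·(-11) = -0.56
u₂ = -0.56 − 0.04·(-4.182464) = -0.39270144

-0.39270144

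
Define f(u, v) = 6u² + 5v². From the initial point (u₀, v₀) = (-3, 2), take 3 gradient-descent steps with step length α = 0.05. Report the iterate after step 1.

∇f = (12u, 10v)
(u₁, v₁) = (-3, 2) − 0.05·(-36, 20) = (-1.2, 1)

(-1.2, 1)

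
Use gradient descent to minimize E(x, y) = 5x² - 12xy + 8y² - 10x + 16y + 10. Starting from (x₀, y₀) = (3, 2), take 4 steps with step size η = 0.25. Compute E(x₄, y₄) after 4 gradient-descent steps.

1858095.703125

∇E = (10x - 12y - 10, -12x + 16y + 16)
Step 1: at (3, 2), ∇E = (-4, 12) → (3, 2) − 0.25·(-4, 12) = (4, -1)
Step 2: at (4, -1), ∇E = (42, -48) → (4, -1) − 0.25·(42, -48) = (-6.5, 11)
Step 3: at (-6.5, 11), ∇E = (-207, 270) → (-6.5, 11) − 0.25·(-207, 270) = (45.25, -56.5)
Step 4: at (45.25, -56.5), ∇E = (1120.5, -1431) → (45.25, -56.5) − 0.25·(1120.5, -1431) = (-234.875, 301.25)
E(-234.875, 301.25) = 1858095.703125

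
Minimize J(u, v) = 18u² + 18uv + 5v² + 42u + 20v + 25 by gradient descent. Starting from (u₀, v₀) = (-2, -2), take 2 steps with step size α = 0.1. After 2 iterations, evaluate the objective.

∇J = (36u + 18v + 42, 18u + 10v + 20)
(u₁, v₁) = (-2, -2) − 0.1·(-66, -36) = (4.6, 1.6)
(u₂, v₂) = (4.6, 1.6) − 0.1·(236.4, 118.8) = (-19.04, -10.28)
J(-19.04, -10.28) = 9596.6624

9596.6624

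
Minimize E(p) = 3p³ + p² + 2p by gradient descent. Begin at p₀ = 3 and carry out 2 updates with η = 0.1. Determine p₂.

E′(p) = 9p² + 2p + 2
Step 1: E′(3) = 89; p₁ = 3 − 0.1·89 = -5.9
Step 2: E′(-5.9) = 303.49; p₂ = -5.9 − 0.1·303.49 = -36.249

-36.249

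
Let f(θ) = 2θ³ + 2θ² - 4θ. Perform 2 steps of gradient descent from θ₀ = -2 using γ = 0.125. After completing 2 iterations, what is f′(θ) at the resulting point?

607.8984375

f′(θ) = 6θ² + 4θ - 4
θ₁ = -2 − 0.125·12 = -3.5
θ₂ = -3.5 − 0.125·55.5 = -10.4375
f′(θ) at (-10.4375) = 607.8984375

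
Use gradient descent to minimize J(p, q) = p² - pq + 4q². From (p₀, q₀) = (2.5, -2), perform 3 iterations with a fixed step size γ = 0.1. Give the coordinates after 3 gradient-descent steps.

(1.155, 0.1725)

∇J = (2p - q, -p + 8q)
Step 1: at (2.5, -2), ∇J = (7, -18.5) → (2.5, -2) − 0.1·(7, -18.5) = (1.8, -0.15)
Step 2: at (1.8, -0.15), ∇J = (3.75, -3) → (1.8, -0.15) − 0.1·(3.75, -3) = (1.425, 0.15)
Step 3: at (1.425, 0.15), ∇J = (2.7, -0.225) → (1.425, 0.15) − 0.1·(2.7, -0.225) = (1.155, 0.1725)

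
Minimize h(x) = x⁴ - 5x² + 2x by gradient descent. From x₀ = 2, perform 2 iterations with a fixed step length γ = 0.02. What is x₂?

h′(x) = 4x³ - 10x + 2
Step 1: h′(2) = 14; x₁ = 2 − 0.02·14 = 1.72
Step 2: h′(1.72) = 5.153792; x₂ = 1.72 − 0.02·5.153792 = 1.61692416

1.61692416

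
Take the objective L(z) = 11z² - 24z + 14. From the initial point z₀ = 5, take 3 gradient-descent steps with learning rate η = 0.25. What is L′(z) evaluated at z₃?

-7836.75

L′(z) = 22z - 24
Step 1: L′(5) = 86; z₁ = 5 − 0.25·86 = -16.5
Step 2: L′(-16.5) = -387; z₂ = -16.5 − 0.25·(-387) = 80.25
Step 3: L′(80.25) = 1741.5; z₃ = 80.25 − 0.25·1741.5 = -355.125
L′(z) at (-355.125) = -7836.75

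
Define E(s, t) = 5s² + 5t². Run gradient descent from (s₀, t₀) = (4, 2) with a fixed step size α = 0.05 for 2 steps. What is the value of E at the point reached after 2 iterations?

6.25

∇E = (10s, 10t)
Step 1: at (4, 2), ∇E = (40, 20) → (4, 2) − 0.05·(40, 20) = (2, 1)
Step 2: at (2, 1), ∇E = (20, 10) → (2, 1) − 0.05·(20, 10) = (1, 0.5)
E(1, 0.5) = 6.25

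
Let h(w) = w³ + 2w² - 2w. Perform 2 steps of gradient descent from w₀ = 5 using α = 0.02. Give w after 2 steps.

2.337224

h′(w) = 3w² + 4w - 2
w₁ = 5 − 0.02·93 = 3.14
w₂ = 3.14 − 0.02·40.1388 = 2.337224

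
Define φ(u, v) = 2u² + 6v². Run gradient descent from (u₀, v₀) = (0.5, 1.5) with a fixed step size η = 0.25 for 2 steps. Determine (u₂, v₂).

(0, 6)

∇φ = (4u, 12v)
(u₁, v₁) = (0.5, 1.5) − 0.25·(2, 18) = (0, -3)
(u₂, v₂) = (0, -3) − 0.25·(0, -36) = (0, 6)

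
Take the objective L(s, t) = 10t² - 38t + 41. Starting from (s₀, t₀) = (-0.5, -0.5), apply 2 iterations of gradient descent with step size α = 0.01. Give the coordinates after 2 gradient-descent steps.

∇L = (0, 20t - 38)
(s₁, t₁) = (-0.5, -0.5) − 0.01·(0, -48) = (-0.5, -0.02)
(s₂, t₂) = (-0.5, -0.02) − 0.01·(0, -38.4) = (-0.5, 0.364)

(-0.5, 0.364)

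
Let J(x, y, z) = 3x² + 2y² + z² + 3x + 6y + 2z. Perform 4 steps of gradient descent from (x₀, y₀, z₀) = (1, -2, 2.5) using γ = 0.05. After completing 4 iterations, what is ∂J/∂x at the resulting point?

2.1609

∇J = (6x + 3, 4y + 6, 2z + 2)
Step 1: at (1, -2, 2.5), ∇J = (9, -2, 7) → (1, -2, 2.5) − 0.05·(9, -2, 7) = (0.55, -1.9, 2.15)
Step 2: at (0.55, -1.9, 2.15), ∇J = (6.3, -1.6, 6.3) → (0.55, -1.9, 2.15) − 0.05·(6.3, -1.6, 6.3) = (0.235, -1.82, 1.835)
Step 3: at (0.235, -1.82, 1.835), ∇J = (4.41, -1.28, 5.67) → (0.235, -1.82, 1.835) − 0.05·(4.41, -1.28, 5.67) = (0.0145, -1.756, 1.5515)
Step 4: at (0.0145, -1.756, 1.5515), ∇J = (3.087, -1.024, 5.103) → (0.0145, -1.756, 1.5515) − 0.05·(3.087, -1.024, 5.103) = (-0.13985, -1.7048, 1.29635)
∂J/∂x at (-0.13985, -1.7048, 1.29635) = 2.1609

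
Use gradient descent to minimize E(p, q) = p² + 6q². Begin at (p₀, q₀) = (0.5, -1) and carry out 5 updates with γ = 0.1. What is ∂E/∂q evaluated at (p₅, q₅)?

0.00384

∇E = (2p, 12q)
(p₁, q₁) = (0.5, -1) − 0.1·(1, -12) = (0.4, 0.2)
(p₂, q₂) = (0.4, 0.2) − 0.1·(0.8, 2.4) = (0.32, -0.04)
(p₃, q₃) = (0.32, -0.04) − 0.1·(0.64, -0.48) = (0.256, 0.008)
(p₄, q₄) = (0.256, 0.008) − 0.1·(0.512, 0.096) = (0.2048, -0.0016)
(p₅, q₅) = (0.2048, -0.0016) − 0.1·(0.4096, -0.0192) = (0.16384, 0.00032)
∂E/∂q at (0.16384, 0.00032) = 0.00384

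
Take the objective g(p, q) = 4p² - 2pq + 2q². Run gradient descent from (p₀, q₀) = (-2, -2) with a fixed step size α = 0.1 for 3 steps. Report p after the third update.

∇g = (8p - 2q, -2p + 4q)
Step 1: at (-2, -2), ∇g = (-12, -4) → (-2, -2) − 0.1·(-12, -4) = (-0.8, -1.6)
Step 2: at (-0.8, -1.6), ∇g = (-3.2, -4.8) → (-0.8, -1.6) − 0.1·(-3.2, -4.8) = (-0.48, -1.12)
Step 3: at (-0.48, -1.12), ∇g = (-1.6, -3.52) → (-0.48, -1.12) − 0.1·(-1.6, -3.52) = (-0.32, -0.768)
p = -0.32

-0.32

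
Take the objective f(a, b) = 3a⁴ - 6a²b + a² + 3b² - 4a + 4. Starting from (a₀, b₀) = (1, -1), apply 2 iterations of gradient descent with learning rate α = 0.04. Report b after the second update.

∇f = (12a³ - 12ab + 2a - 4, -6a² + 6b)
Step 1: at (1, -1), ∇f = (22, -12) → (1, -1) − 0.04·(22, -12) = (0.12, -0.52)
Step 2: at (0.12, -0.52), ∇f = (-2.990464, -3.2064) → (0.12, -0.52) − 0.04·(-2.990464, -3.2064) = (0.23961856, -0.391744)
b = -0.391744

-0.391744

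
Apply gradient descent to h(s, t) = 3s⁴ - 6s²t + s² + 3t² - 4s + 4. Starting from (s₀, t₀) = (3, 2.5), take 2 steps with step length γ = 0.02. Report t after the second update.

3.241408

∇h = (12s³ - 12st + 2s - 4, -6s² + 6t)
(s₁, t₁) = (3, 2.5) − 0.02·(236, -39) = (-1.72, 3.28)
(s₂, t₂) = (-1.72, 3.28) − 0.02·(-0.802176, 1.9296) = (-1.70395648, 3.241408)
t = 3.241408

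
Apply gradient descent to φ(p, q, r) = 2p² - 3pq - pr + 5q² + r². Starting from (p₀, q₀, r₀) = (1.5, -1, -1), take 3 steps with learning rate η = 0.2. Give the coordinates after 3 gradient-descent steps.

(-1.18, 2.788, 0.028)

∇φ = (4p - 3q - r, -3p + 10q, -p + 2r)
(p₁, q₁, r₁) = (1.5, -1, -1) − 0.2·(10, -14.5, -3.5) = (-0.5, 1.9, -0.3)
(p₂, q₂, r₂) = (-0.5, 1.9, -0.3) − 0.2·(-7.4, 20.5, -0.1) = (0.98, -2.2, -0.28)
(p₃, q₃, r₃) = (0.98, -2.2, -0.28) − 0.2·(10.8, -24.94, -1.54) = (-1.18, 2.788, 0.028)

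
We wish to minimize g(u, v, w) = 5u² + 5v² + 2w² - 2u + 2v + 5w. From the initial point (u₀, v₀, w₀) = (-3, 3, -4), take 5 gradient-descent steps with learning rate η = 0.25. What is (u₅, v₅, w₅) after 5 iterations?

∇g = (10u - 2, 10v + 2, 4w + 5)
(u₁, v₁, w₁) = (-3, 3, -4) − 0.25·(-32, 32, -11) = (5, -5, -1.25)
(u₂, v₂, w₂) = (5, -5, -1.25) − 0.25·(48, -48, 0) = (-7, 7, -1.25)
(u₃, v₃, w₃) = (-7, 7, -1.25) − 0.25·(-72, 72, 0) = (11, -11, -1.25)
(u₄, v₄, w₄) = (11, -11, -1.25) − 0.25·(108, -108, 0) = (-16, 16, -1.25)
(u₅, v₅, w₅) = (-16, 16, -1.25) − 0.25·(-162, 162, 0) = (24.5, -24.5, -1.25)

(24.5, -24.5, -1.25)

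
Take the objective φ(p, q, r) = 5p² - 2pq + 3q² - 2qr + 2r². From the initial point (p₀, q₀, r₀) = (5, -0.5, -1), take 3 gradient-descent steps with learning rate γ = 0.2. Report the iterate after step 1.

∇φ = (10p - 2q, -2p + 6q - 2r, -2q + 4r)
Step 1: at (5, -0.5, -1), ∇φ = (51, -11, -3) → (5, -0.5, -1) − 0.2·(51, -11, -3) = (-5.2, 1.7, -0.4)

(-5.2, 1.7, -0.4)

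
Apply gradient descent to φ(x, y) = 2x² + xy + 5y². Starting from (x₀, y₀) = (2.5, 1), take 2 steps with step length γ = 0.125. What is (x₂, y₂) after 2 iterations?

(0.6328125, 0)

∇φ = (4x + y, x + 10y)
(x₁, y₁) = (2.5, 1) − 0.125·(11, 12.5) = (1.125, -0.5625)
(x₂, y₂) = (1.125, -0.5625) − 0.125·(3.9375, -4.5) = (0.6328125, 0)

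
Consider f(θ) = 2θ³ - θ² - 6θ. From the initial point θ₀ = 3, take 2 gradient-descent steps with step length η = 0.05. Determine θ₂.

1.047

f′(θ) = 6θ² - 2θ - 6
θ₁ = 3 − 0.05·42 = 0.9
θ₂ = 0.9 − 0.05·(-2.94) = 1.047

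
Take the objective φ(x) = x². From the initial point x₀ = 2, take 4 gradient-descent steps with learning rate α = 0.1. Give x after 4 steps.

φ′(x) = 2x
Step 1: φ′(2) = 4; x₁ = 2 − 0.1·4 = 1.6
Step 2: φ′(1.6) = 3.2; x₂ = 1.6 − 0.1·3.2 = 1.28
Step 3: φ′(1.28) = 2.56; x₃ = 1.28 − 0.1·2.56 = 1.024
Step 4: φ′(1.024) = 2.048; x₄ = 1.024 − 0.1·2.048 = 0.8192

0.8192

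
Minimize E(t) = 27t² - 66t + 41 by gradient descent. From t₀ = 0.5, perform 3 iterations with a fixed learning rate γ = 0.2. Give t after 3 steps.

680.972

E′(t) = 54t - 66
Step 1: E′(0.5) = -39; t₁ = 0.5 − 0.2·(-39) = 8.3
Step 2: E′(8.3) = 382.2; t₂ = 8.3 − 0.2·382.2 = -68.14
Step 3: E′(-68.14) = -3745.56; t₃ = -68.14 − 0.2·(-3745.56) = 680.972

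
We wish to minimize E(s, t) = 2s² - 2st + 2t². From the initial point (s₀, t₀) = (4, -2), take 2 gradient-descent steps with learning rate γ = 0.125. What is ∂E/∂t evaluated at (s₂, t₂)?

0

∇E = (4s - 2t, -2s + 4t)
Step 1: at (4, -2), ∇E = (20, -16) → (4, -2) − 0.125·(20, -16) = (1.5, 0)
Step 2: at (1.5, 0), ∇E = (6, -3) → (1.5, 0) − 0.125·(6, -3) = (0.75, 0.375)
∂E/∂t at (0.75, 0.375) = 0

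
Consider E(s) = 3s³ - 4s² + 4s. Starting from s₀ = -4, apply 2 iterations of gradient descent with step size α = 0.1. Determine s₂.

-475.6

E′(s) = 9s² - 8s + 4
s₁ = -4 − 0.1·180 = -22
s₂ = -22 − 0.1·4536 = -475.6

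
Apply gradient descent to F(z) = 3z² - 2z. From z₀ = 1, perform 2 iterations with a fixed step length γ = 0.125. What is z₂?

0.375

F′(z) = 6z - 2
z₁ = 1 − 0.125·4 = 0.5
z₂ = 0.5 − 0.125·1 = 0.375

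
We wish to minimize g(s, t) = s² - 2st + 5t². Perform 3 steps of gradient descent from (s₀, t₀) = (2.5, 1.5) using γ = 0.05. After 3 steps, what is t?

∇g = (2s - 2t, -2s + 10t)
Step 1: at (2.5, 1.5), ∇g = (2, 10) → (2.5, 1.5) − 0.05·(2, 10) = (2.4, 1)
Step 2: at (2.4, 1), ∇g = (2.8, 5.2) → (2.4, 1) − 0.05·(2.8, 5.2) = (2.26, 0.74)
Step 3: at (2.26, 0.74), ∇g = (3.04, 2.88) → (2.26, 0.74) − 0.05·(3.04, 2.88) = (2.108, 0.596)
t = 0.596

0.596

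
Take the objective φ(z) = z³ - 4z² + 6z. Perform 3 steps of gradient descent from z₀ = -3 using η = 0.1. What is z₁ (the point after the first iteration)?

-8.7

φ′(z) = 3z² - 8z + 6
z₁ = -3 − 0.1·57 = -8.7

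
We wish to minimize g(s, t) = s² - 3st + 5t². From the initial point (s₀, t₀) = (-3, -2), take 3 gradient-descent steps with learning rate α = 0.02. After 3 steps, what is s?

-2.963568

∇g = (2s - 3t, -3s + 10t)
Step 1: at (-3, -2), ∇g = (0, -11) → (-3, -2) − 0.02·(0, -11) = (-3, -1.78)
Step 2: at (-3, -1.78), ∇g = (-0.66, -8.8) → (-3, -1.78) − 0.02·(-0.66, -8.8) = (-2.9868, -1.604)
Step 3: at (-2.9868, -1.604), ∇g = (-1.1616, -7.0796) → (-2.9868, -1.604) − 0.02·(-1.1616, -7.0796) = (-2.963568, -1.462408)
s = -2.963568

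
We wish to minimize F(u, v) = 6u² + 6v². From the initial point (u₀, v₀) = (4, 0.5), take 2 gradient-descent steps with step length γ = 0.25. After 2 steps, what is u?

16

∇F = (12u, 12v)
Step 1: at (4, 0.5), ∇F = (48, 6) → (4, 0.5) − 0.25·(48, 6) = (-8, -1)
Step 2: at (-8, -1), ∇F = (-96, -12) → (-8, -1) − 0.25·(-96, -12) = (16, 2)
u = 16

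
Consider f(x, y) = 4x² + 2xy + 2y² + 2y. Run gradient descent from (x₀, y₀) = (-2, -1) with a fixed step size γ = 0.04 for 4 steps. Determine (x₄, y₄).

(-0.29823488, -0.48734464)

∇f = (8x + 2y, 2x + 4y + 2)
Step 1: at (-2, -1), ∇f = (-18, -6) → (-2, -1) − 0.04·(-18, -6) = (-1.28, -0.76)
Step 2: at (-1.28, -0.76), ∇f = (-11.76, -3.6) → (-1.28, -0.76) − 0.04·(-11.76, -3.6) = (-0.8096, -0.616)
Step 3: at (-0.8096, -0.616), ∇f = (-7.7088, -2.0832) → (-0.8096, -0.616) − 0.04·(-7.7088, -2.0832) = (-0.501248, -0.532672)
Step 4: at (-0.501248, -0.532672), ∇f = (-5.075328, -1.133184) → (-0.501248, -0.532672) − 0.04·(-5.075328, -1.133184) = (-0.29823488, -0.48734464)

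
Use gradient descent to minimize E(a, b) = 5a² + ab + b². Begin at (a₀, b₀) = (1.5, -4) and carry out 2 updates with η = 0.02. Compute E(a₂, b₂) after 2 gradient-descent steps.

∇E = (10a + b, a + 2b)
(a₁, b₁) = (1.5, -4) − 0.02·(11, -6.5) = (1.28, -3.87)
(a₂, b₂) = (1.28, -3.87) − 0.02·(8.93, -6.46) = (1.1014, -3.7408)
E(1.1014, -3.7408) = 15.93887732

15.93887732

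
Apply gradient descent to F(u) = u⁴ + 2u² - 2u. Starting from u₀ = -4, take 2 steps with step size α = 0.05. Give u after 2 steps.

-174.6746

F′(u) = 4u³ + 4u - 2
Step 1: F′(-4) = -274; u₁ = -4 − 0.05·(-274) = 9.7
Step 2: F′(9.7) = 3687.492; u₂ = 9.7 − 0.05·3687.492 = -174.6746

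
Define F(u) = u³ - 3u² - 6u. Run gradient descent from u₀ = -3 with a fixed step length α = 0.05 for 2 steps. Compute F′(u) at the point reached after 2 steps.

F′(u) = 3u² - 6u - 6
Step 1: F′(-3) = 39; u₁ = -3 − 0.05·39 = -4.95
Step 2: F′(-4.95) = 97.2075; u₂ = -4.95 − 0.05·97.2075 = -9.810375
F′(u) at (-9.810375) = 341.592622921875

341.592622921875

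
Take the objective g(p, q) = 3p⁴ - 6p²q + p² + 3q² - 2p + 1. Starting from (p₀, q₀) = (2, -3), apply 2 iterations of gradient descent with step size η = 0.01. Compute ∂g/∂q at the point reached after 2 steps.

-14.8036301664

∇g = (12p³ - 12pq + 2p - 2, -6p² + 6q)
(p₁, q₁) = (2, -3) − 0.01·(170, -42) = (0.3, -2.58)
(p₂, q₂) = (0.3, -2.58) − 0.01·(8.212, -16.02) = (0.21788, -2.4198)
∂g/∂q at (0.21788, -2.4198) = -14.8036301664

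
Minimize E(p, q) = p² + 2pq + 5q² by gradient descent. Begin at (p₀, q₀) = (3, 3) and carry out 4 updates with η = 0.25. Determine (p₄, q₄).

(6, 24)

∇E = (2p + 2q, 2p + 10q)
(p₁, q₁) = (3, 3) − 0.25·(12, 36) = (0, -6)
(p₂, q₂) = (0, -6) − 0.25·(-12, -60) = (3, 9)
(p₃, q₃) = (3, 9) − 0.25·(24, 96) = (-3, -15)
(p₄, q₄) = (-3, -15) − 0.25·(-36, -156) = (6, 24)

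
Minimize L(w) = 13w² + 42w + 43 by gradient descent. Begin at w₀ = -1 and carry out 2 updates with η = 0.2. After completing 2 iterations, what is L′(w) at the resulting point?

L′(w) = 26w + 42
w₁ = -1 − 0.2·16 = -4.2
w₂ = -4.2 − 0.2·(-67.2) = 9.24
L′(w) at (9.24) = 282.24

282.24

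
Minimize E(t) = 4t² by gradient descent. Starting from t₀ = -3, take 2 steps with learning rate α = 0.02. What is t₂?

-2.1168

E′(t) = 8t
t₁ = -3 − 0.02·(-24) = -2.52
t₂ = -2.52 − 0.02·(-20.16) = -2.1168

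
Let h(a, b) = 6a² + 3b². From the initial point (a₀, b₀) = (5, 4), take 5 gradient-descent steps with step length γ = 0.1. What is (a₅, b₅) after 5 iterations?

∇h = (12a, 6b)
Step 1: at (5, 4), ∇h = (60, 24) → (5, 4) − 0.1·(60, 24) = (-1, 1.6)
Step 2: at (-1, 1.6), ∇h = (-12, 9.6) → (-1, 1.6) − 0.1·(-12, 9.6) = (0.2, 0.64)
Step 3: at (0.2, 0.64), ∇h = (2.4, 3.84) → (0.2, 0.64) − 0.1·(2.4, 3.84) = (-0.04, 0.256)
Step 4: at (-0.04, 0.256), ∇h = (-0.48, 1.536) → (-0.04, 0.256) − 0.1·(-0.48, 1.536) = (0.008, 0.1024)
Step 5: at (0.008, 0.1024), ∇h = (0.096, 0.6144) → (0.008, 0.1024) − 0.1·(0.096, 0.6144) = (-0.0016, 0.04096)

(-0.0016, 0.04096)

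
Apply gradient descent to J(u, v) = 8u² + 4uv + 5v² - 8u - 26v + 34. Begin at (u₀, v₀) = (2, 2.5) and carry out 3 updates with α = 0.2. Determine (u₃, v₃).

∇J = (16u + 4v - 8, 4u + 10v - 26)
Step 1: at (2, 2.5), ∇J = (34, 7) → (2, 2.5) − 0.2·(34, 7) = (-4.8, 1.1)
Step 2: at (-4.8, 1.1), ∇J = (-80.4, -34.2) → (-4.8, 1.1) − 0.2·(-80.4, -34.2) = (11.28, 7.94)
Step 3: at (11.28, 7.94), ∇J = (204.24, 98.52) → (11.28, 7.94) − 0.2·(204.24, 98.52) = (-29.568, -11.764)

(-29.568, -11.764)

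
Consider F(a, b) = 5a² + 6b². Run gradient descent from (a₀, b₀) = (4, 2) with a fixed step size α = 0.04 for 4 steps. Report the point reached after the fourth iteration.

(0.5184, 0.14623232)

∇F = (10a, 12b)
(a₁, b₁) = (4, 2) − 0.04·(40, 24) = (2.4, 1.04)
(a₂, b₂) = (2.4, 1.04) − 0.04·(24, 12.48) = (1.44, 0.5408)
(a₃, b₃) = (1.44, 0.5408) − 0.04·(14.4, 6.4896) = (0.864, 0.281216)
(a₄, b₄) = (0.864, 0.281216) − 0.04·(8.64, 3.374592) = (0.5184, 0.14623232)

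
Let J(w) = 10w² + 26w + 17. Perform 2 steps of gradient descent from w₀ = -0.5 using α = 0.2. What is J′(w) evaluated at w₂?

J′(w) = 20w + 26
w₁ = -0.5 − 0.2·16 = -3.7
w₂ = -3.7 − 0.2·(-48) = 5.9
J′(w) at (5.9) = 144

144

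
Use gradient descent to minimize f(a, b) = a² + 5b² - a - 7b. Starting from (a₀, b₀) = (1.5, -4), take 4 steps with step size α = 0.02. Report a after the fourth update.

1.34934656

∇f = (2a - 1, 10b - 7)
(a₁, b₁) = (1.5, -4) − 0.02·(2, -47) = (1.46, -3.06)
(a₂, b₂) = (1.46, -3.06) − 0.02·(1.92, -37.6) = (1.4216, -2.308)
(a₃, b₃) = (1.4216, -2.308) − 0.02·(1.8432, -30.08) = (1.384736, -1.7064)
(a₄, b₄) = (1.384736, -1.7064) − 0.02·(1.769472, -24.064) = (1.34934656, -1.22512)
a = 1.34934656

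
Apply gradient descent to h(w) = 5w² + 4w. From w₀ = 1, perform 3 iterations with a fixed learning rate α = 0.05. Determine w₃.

-0.225

h′(w) = 10w + 4
w₁ = 1 − 0.05·14 = 0.3
w₂ = 0.3 − 0.05·7 = -0.05
w₃ = -0.05 − 0.05·3.5 = -0.225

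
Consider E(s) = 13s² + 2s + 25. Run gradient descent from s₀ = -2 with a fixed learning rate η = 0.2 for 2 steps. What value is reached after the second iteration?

-34

E′(s) = 26s + 2
Step 1: E′(-2) = -50; s₁ = -2 − 0.2·(-50) = 8
Step 2: E′(8) = 210; s₂ = 8 − 0.2·210 = -34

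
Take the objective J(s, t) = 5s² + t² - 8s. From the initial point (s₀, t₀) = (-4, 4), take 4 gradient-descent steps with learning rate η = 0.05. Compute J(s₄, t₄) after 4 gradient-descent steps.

4.13747536

∇J = (10s - 8, 2t)
(s₁, t₁) = (-4, 4) − 0.05·(-48, 8) = (-1.6, 3.6)
(s₂, t₂) = (-1.6, 3.6) − 0.05·(-24, 7.2) = (-0.4, 3.24)
(s₃, t₃) = (-0.4, 3.24) − 0.05·(-12, 6.48) = (0.2, 2.916)
(s₄, t₄) = (0.2, 2.916) − 0.05·(-6, 5.832) = (0.5, 2.6244)
J(0.5, 2.6244) = 4.13747536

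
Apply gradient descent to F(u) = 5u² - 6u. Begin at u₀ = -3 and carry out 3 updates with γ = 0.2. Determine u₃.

F′(u) = 10u - 6
u₁ = -3 − 0.2·(-36) = 4.2
u₂ = 4.2 − 0.2·36 = -3
u₃ = -3 − 0.2·(-36) = 4.2

4.2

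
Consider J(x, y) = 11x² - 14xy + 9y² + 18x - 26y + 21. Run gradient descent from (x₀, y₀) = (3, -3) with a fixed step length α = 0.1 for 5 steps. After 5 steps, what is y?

∇J = (22x - 14y + 18, -14x + 18y - 26)
(x₁, y₁) = (3, -3) − 0.1·(126, -122) = (-9.6, 9.2)
(x₂, y₂) = (-9.6, 9.2) − 0.1·(-322, 274) = (22.6, -18.2)
(x₃, y₃) = (22.6, -18.2) − 0.1·(770, -670) = (-54.4, 48.8)
(x₄, y₄) = (-54.4, 48.8) − 0.1·(-1862, 1614) = (131.8, -112.6)
(x₅, y₅) = (131.8, -112.6) − 0.1·(4494, -3898) = (-317.6, 277.2)
y = 277.2

277.2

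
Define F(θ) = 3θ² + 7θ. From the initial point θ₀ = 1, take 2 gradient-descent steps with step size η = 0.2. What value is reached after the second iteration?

-1.08

F′(θ) = 6θ + 7
θ₁ = 1 − 0.2·13 = -1.6
θ₂ = -1.6 − 0.2·(-2.6) = -1.08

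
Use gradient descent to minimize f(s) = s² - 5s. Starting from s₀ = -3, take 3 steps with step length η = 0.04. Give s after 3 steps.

f′(s) = 2s - 5
s₁ = -3 − 0.04·(-11) = -2.56
s₂ = -2.56 − 0.04·(-10.12) = -2.1552
s₃ = -2.1552 − 0.04·(-9.3104) = -1.782784

-1.782784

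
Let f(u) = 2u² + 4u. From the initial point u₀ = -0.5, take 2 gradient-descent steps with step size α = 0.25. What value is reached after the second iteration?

-1

f′(u) = 4u + 4
u₁ = -0.5 − 0.25·2 = -1
u₂ = -1 − 0.25·0 = -1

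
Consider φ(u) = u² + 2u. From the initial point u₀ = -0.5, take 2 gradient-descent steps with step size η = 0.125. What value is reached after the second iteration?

φ′(u) = 2u + 2
Step 1: φ′(-0.5) = 1; u₁ = -0.5 − 0.125·1 = -0.625
Step 2: φ′(-0.625) = 0.75; u₂ = -0.625 − 0.125·0.75 = -0.71875

-0.71875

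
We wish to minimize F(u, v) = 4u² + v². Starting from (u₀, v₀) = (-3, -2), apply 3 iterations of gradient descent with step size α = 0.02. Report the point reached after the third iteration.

(-1.778112, -1.769472)

∇F = (8u, 2v)
Step 1: at (-3, -2), ∇F = (-24, -4) → (-3, -2) − 0.02·(-24, -4) = (-2.52, -1.92)
Step 2: at (-2.52, -1.92), ∇F = (-20.16, -3.84) → (-2.52, -1.92) − 0.02·(-20.16, -3.84) = (-2.1168, -1.8432)
Step 3: at (-2.1168, -1.8432), ∇F = (-16.9344, -3.6864) → (-2.1168, -1.8432) − 0.02·(-16.9344, -3.6864) = (-1.778112, -1.769472)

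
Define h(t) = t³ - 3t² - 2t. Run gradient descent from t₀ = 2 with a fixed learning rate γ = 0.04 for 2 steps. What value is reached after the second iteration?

h′(t) = 3t² - 6t - 2
t₁ = 2 − 0.04·(-2) = 2.08
t₂ = 2.08 − 0.04·(-1.5008) = 2.140032

2.140032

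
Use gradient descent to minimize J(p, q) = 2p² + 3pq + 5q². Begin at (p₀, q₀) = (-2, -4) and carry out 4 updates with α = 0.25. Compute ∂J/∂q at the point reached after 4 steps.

∇J = (4p + 3q, 3p + 10q)
(p₁, q₁) = (-2, -4) − 0.25·(-20, -46) = (3, 7.5)
(p₂, q₂) = (3, 7.5) − 0.25·(34.5, 84) = (-5.625, -13.5)
(p₃, q₃) = (-5.625, -13.5) − 0.25·(-63, -151.875) = (10.125, 24.46875)
(p₄, q₄) = (10.125, 24.46875) − 0.25·(113.90625, 275.0625) = (-18.3515625, -44.296875)
∂J/∂q at (-18.3515625, -44.296875) = -498.0234375

-498.0234375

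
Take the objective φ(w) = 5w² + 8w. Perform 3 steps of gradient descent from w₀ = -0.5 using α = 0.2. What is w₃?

-1.1

φ′(w) = 10w + 8
Step 1: φ′(-0.5) = 3; w₁ = -0.5 − 0.2·3 = -1.1
Step 2: φ′(-1.1) = -3; w₂ = -1.1 − 0.2·(-3) = -0.5
Step 3: φ′(-0.5) = 3; w₃ = -0.5 − 0.2·3 = -1.1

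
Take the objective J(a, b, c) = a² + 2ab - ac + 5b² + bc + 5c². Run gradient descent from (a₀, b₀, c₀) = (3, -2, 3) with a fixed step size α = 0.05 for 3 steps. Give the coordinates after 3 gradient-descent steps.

∇J = (2a + 2b - c, 2a + 10b + c, -a + b + 10c)
(a₁, b₁, c₁) = (3, -2, 3) − 0.05·(-1, -11, 25) = (3.05, -1.45, 1.75)
(a₂, b₂, c₂) = (3.05, -1.45, 1.75) − 0.05·(1.45, -6.65, 13) = (2.9775, -1.1175, 1.1)
(a₃, b₃, c₃) = (2.9775, -1.1175, 1.1) − 0.05·(2.62, -4.12, 6.905) = (2.8465, -0.9115, 0.75475)

(2.8465, -0.9115, 0.75475)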